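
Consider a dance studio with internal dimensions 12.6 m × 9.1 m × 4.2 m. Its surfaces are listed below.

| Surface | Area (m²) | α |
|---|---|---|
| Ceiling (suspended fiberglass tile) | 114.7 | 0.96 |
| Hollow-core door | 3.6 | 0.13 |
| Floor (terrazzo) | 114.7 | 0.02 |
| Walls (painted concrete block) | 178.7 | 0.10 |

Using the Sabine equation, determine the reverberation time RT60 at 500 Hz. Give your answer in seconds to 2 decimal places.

0.59 s

A = Σ Sᵢαᵢ = 114.7*0.96 + 3.6*0.13 + 114.7*0.02 + 178.7*0.10 = 130.744 sabins.
Volume V = 12.6 × 9.1 × 4.2 = 481.572 m³.
RT60 = 0.161 · V / A = 0.161 × 481.572 / 130.744 = 0.59 s.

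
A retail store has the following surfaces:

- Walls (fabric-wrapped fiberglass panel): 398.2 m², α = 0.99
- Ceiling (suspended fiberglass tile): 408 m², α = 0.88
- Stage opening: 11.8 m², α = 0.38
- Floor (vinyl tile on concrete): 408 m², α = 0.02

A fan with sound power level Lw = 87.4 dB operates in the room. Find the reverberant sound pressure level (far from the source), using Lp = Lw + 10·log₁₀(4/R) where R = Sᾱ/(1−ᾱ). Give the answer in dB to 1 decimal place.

60.3 dB

Σ(Sᵢαᵢ) = 398.2×0.99 + 408×0.88 + 11.8×0.38 + 408×0.02 = 765.902; total area S = 1226.0 m².
ᾱ = 0.6247, so room constant R = A/(1−ᾱ) = 2040.773 m².
Lp = Lw + 10 log₁₀(4/R) = 87.4 -27.08 = 60.3 dB.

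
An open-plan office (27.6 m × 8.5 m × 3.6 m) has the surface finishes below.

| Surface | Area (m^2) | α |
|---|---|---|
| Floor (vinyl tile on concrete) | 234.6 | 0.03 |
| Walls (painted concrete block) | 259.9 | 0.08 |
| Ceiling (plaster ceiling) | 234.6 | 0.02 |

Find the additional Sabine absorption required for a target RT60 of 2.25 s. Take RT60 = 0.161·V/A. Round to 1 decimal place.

27.9 sabins

Equivalent absorption area: A₁ = 234.6·0.03 + 259.9·0.08 + 234.6·0.02 = 32.522 m^2.
Target A₂ = 0.161·844.56/2.25 = 60.433 sabins (V = 844.56 m³).
Additional absorption ΔA = 60.433 − 32.522 = 27.9 sabins.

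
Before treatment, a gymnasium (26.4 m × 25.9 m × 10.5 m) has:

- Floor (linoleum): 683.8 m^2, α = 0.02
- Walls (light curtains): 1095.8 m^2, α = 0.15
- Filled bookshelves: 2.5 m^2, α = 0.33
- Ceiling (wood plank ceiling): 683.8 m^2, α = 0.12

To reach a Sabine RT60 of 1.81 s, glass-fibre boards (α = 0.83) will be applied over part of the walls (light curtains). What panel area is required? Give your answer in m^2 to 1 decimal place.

555.4

Summing Sᵢαᵢ: 13.676 + 164.370 + 0.825 + 82.056 → A₁ = 260.927 sabins.
V = 7179.48 m³. Target absorption A₂ = 0.161 × 7179.48 / 1.81 = 638.617 sabins.
Absorption to add: 638.617 − 260.927 = 377.690 sabins.
Net gain per m^2: Δα = 0.83 − 0.15 = 0.68.
Panel area = 377.690 / 0.68 = 555.4 m^2.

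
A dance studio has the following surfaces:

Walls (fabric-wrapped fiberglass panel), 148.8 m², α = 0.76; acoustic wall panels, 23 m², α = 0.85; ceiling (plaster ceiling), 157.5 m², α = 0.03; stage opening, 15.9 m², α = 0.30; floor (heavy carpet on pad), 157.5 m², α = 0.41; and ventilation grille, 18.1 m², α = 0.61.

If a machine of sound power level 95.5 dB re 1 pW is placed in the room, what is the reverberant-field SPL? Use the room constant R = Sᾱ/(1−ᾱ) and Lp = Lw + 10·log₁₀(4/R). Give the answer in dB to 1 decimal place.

75.8 dB

A = 217.749 sabins; S = 520.8 m².
ᾱ = 0.4181, so room constant R = A/(1−ᾱ) = 374.203 m².
Lp = Lw + 10 log₁₀(4/R) = 95.5 -19.71 = 75.8 dB.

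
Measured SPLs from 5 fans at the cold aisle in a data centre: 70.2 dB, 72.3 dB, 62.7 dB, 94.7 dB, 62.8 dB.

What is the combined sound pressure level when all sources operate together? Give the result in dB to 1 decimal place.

94.7 dB

Σ 10^(Lᵢ/10) = 2.982e+09.
Back to dB: 10·log₁₀ Σ = 94.7 dB.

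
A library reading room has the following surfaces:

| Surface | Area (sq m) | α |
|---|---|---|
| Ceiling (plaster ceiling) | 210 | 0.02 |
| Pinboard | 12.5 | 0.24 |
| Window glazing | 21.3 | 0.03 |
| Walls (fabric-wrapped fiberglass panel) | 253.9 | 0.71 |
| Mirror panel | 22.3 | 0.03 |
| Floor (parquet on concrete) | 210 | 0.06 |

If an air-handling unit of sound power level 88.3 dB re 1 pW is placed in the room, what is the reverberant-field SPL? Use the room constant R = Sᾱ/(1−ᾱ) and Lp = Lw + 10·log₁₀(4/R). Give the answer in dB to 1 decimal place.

A = 201.377 sabins; S = 730.0 sq m.
ᾱ = 0.2759, so room constant R = A/(1−ᾱ) = 278.107 sq m.
Lp = 88.3 + 10·log₁₀(4/278.107) = 88.3 + (-18.42) = 69.9 dB.

69.9 dB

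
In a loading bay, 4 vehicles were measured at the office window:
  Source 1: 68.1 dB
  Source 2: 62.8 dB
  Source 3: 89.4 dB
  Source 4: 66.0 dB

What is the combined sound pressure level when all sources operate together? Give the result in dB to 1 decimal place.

89.5 dB

Sum in the linear (power) domain: Σ 10^(Lᵢ/10) = 10^(68.1/10) + 10^(62.8/10) + 10^(89.4/10) + 10^(66.0/10) = 8.833e+08.
Back to dB: 10·log₁₀ Σ = 89.5 dB.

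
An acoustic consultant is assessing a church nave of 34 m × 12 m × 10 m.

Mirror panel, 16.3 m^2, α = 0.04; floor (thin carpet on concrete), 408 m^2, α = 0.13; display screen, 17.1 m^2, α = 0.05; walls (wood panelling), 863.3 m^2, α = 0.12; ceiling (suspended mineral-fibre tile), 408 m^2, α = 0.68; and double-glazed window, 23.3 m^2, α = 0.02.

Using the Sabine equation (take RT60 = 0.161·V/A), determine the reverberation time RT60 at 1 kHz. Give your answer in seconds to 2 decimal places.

A = Σ Sᵢαᵢ = 16.3·0.04 + 408·0.13 + 17.1·0.05 + 863.3·0.12 + 408·0.68 + 23.3·0.02 = 436.049 sabins.
Volume V = 34 × 12 × 10 = 4080 m³.
RT60 = 0.161 · V / A = 0.161 × 4080 / 436.049 = 1.51 s.

1.51 s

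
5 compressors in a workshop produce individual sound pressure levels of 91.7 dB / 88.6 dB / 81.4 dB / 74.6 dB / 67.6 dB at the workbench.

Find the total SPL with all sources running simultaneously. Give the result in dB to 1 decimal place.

93.8 dB

Σ 10^(Lᵢ/10) = 2.376e+09.
L_total = 10·log₁₀(2.376e+09) = 93.8 dB.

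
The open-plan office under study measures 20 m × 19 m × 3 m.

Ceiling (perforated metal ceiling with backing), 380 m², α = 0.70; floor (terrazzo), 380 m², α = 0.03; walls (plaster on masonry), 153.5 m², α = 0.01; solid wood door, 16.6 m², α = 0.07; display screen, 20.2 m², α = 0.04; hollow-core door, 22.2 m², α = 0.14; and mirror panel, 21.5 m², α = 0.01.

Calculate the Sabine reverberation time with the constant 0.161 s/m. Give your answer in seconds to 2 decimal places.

A = Σ Sᵢαᵢ = 380×0.70 + 380×0.03 + 153.5×0.01 + 16.6×0.07 + 20.2×0.04 + 22.2×0.14 + 21.5×0.01 = 284.228 sabins.
V = 20·19·3 = 1140 m³.
RT60 = 0.161 · V / A = 0.161 × 1140 / 284.228 = 0.65 s.

0.65 sec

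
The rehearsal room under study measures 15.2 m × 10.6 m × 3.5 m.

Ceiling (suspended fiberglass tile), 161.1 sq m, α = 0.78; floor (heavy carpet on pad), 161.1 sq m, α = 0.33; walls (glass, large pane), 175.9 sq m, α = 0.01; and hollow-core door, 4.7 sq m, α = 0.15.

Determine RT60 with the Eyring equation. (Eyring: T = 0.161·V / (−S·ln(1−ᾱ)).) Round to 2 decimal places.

S = Σ Sᵢ = 502.8 sq m.
Σ(Sᵢαᵢ) = 161.1×0.78 + 161.1×0.33 + 175.9×0.01 + 4.7×0.15 = 181.285.
Mean coefficient ᾱ = A/S = 0.3606.
−S·ln(1−ᾱ) = −502.8 × ln(1 − 0.3606) = 224.865.
V = 15.2 × 10.6 × 3.5 = 563.92 m³.
RT60 = 0.161 × 563.92 / 224.865 = 0.40 s.

0.40 seconds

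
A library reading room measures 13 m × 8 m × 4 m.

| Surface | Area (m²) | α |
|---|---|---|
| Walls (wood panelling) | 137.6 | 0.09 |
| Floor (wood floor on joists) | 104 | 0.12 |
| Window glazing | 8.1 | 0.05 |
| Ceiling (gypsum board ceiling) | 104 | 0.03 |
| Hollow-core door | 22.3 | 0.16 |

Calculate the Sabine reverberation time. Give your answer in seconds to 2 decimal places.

2.10 sec

Equivalent absorption area: A = 137.6*0.09 + 104*0.12 + 8.1*0.05 + 104*0.03 + 22.3*0.16 = 31.957 m².
V = 13·8·4 = 416 m³.
Sabine: RT60 = 0.161 × 416 / 31.957 = 2.10 s.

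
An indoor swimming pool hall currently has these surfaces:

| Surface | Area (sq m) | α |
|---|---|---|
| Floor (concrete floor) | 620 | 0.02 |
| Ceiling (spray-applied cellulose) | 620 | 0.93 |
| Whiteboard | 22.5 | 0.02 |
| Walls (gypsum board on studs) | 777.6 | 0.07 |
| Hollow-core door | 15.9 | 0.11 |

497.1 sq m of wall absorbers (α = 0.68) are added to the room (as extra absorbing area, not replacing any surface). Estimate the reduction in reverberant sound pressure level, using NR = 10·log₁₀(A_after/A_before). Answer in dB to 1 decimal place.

Summing Sᵢαᵢ: 12.400 + 576.600 + 0.450 + 54.432 + 1.749 → A_before = 645.631 sabins.
Added absorption = 497.1 × 0.68 = 338.028 sabins.
New total A_after = 983.659 sabins.
Reduction = 10 log₁₀(A_after/A_before) = 10 log₁₀(1.5236) = 1.8 dB.

1.8 dB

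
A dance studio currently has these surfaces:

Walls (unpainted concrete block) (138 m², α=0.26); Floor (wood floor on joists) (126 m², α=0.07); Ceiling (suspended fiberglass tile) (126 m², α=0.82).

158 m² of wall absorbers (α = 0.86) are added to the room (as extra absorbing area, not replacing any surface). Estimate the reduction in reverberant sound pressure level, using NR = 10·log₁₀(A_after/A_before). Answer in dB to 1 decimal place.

2.8 dB

Summing Sᵢαᵢ: 35.880 + 8.820 + 103.320 → A_before = 148.020 sabins.
Added absorption = 158 × 0.86 = 135.880 sabins.
A_after = 148.020 + 135.880 = 283.900 sabins.
NR = 10·log₁₀(283.900/148.020) = 2.8 dB.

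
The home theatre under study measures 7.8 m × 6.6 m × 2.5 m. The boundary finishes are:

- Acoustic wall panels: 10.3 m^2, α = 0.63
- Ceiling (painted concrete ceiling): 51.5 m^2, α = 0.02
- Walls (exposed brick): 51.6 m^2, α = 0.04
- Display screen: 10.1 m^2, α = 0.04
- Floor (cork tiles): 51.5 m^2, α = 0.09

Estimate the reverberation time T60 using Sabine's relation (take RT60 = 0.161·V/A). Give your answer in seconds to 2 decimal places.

1.42 sec

Equivalent absorption area: A = 10.3×0.63 + 51.5×0.02 + 51.6×0.04 + 10.1×0.04 + 51.5×0.09 = 14.622 m^2.
Room volume: 128.7 m³.
RT60 = 0.161 · V / A = 0.161 × 128.7 / 14.622 = 1.42 s.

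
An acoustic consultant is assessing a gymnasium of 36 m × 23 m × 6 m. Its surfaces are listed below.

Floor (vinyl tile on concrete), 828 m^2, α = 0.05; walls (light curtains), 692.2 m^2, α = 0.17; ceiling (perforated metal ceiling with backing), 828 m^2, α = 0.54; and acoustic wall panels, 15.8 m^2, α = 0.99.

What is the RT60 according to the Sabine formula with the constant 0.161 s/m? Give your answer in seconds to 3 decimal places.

Summing Sᵢαᵢ: 41.400 + 117.674 + 447.120 + 15.642 → A = 621.836 sabins.
Room volume: 4968 m³.
Sabine: RT60 = 0.161 × 4968 / 621.836 = 1.286 s.

1.286 s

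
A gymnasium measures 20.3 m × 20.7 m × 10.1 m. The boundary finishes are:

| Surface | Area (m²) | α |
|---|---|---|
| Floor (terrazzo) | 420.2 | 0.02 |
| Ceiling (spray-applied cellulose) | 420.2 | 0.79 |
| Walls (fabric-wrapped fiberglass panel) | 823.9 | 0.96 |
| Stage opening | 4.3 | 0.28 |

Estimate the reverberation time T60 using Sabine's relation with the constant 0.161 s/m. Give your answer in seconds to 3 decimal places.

A = Σ Sᵢαᵢ = 420.2*0.02 + 420.2*0.79 + 823.9*0.96 + 4.3*0.28 = 1132.510 sabins.
V = 20.3·20.7·10.1 = 4244.121 m³.
RT60 = 0.161 · V / A = 0.161 × 4244.121 / 1132.510 = 0.603 s.

0.603 s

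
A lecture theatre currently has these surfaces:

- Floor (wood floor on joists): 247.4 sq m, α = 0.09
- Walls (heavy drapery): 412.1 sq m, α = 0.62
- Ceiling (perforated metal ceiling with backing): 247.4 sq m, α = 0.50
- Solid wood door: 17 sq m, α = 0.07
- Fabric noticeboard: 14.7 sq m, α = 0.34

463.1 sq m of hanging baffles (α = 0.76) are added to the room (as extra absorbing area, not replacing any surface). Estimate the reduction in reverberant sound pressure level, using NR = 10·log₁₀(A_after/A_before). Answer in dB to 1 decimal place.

Summing Sᵢαᵢ: 22.266 + 255.502 + 123.700 + 1.190 + 4.998 → A_before = 407.656 sabins.
Added absorption = 463.1 × 0.76 = 351.956 sabins.
A_after = 407.656 + 351.956 = 759.612 sabins.
Reduction = 10 log₁₀(A_after/A_before) = 10 log₁₀(1.8634) = 2.7 dB.

2.7 dB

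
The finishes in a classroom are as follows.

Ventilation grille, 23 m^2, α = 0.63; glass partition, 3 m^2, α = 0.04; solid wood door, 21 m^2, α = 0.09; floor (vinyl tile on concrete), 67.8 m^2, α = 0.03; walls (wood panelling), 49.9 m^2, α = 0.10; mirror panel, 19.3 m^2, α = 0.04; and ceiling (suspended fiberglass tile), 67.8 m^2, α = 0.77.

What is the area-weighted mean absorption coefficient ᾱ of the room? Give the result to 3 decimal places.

Total surface area S = 251.8 m^2.
Weighted sum Σ Sα = 76.502.
ᾱ = 76.502 / 251.8 = 0.304.

0.304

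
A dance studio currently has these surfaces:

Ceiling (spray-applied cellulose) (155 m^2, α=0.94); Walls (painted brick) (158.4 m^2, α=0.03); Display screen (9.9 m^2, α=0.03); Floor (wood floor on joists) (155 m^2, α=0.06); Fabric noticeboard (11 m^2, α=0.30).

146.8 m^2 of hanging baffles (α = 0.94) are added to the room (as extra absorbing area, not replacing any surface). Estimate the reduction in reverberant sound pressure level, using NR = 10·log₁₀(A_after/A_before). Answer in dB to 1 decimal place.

A_before = Σ Sᵢαᵢ = 155×0.94 + 158.4×0.03 + 9.9×0.03 + 155×0.06 + 11×0.30 = 163.349 sabins.
Added absorption = 146.8 × 0.94 = 137.992 sabins.
New total A_after = 301.341 sabins.
Reduction = 10 log₁₀(A_after/A_before) = 10 log₁₀(1.8448) = 2.7 dB.

2.7 dB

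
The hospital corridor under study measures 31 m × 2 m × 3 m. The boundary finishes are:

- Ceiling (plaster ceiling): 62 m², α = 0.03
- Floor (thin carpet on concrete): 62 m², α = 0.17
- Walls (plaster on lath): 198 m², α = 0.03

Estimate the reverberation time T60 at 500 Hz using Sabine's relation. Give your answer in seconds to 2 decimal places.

1.63 seconds

Summing Sᵢαᵢ: 1.860 + 10.540 + 5.940 → A = 18.340 sabins.
Room volume: 186 m³.
T = 0.161 V/A = 0.161·186/18.340 = 1.63 s.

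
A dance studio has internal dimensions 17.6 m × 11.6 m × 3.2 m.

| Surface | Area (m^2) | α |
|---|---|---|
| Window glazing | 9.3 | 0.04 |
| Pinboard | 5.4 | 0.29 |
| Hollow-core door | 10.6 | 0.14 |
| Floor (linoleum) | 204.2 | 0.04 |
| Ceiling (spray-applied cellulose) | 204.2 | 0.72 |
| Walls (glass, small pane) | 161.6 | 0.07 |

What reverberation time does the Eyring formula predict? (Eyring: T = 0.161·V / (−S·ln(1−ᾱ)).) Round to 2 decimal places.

0.53 sec

Total surface area S = 9.3 + 5.4 + 10.6 + 204.2 + 204.2 + 161.6 = 595.3 m^2.
Absorption A = 9.3×0.04 + 5.4×0.29 + 10.6×0.14 + 204.2×0.04 + 204.2×0.72 + 161.6×0.07 = 169.926 sabins.
Mean coefficient ᾱ = A/S = 0.2854.
−S·ln(1−ᾱ) = −595.3 × ln(1 − 0.2854) = 200.040.
V = 17.6 × 11.6 × 3.2 = 653.312 m³.
T = 0.161·V/[−S·ln(1−ᾱ)] = 0.161·653.312/200.040 = 0.53 s.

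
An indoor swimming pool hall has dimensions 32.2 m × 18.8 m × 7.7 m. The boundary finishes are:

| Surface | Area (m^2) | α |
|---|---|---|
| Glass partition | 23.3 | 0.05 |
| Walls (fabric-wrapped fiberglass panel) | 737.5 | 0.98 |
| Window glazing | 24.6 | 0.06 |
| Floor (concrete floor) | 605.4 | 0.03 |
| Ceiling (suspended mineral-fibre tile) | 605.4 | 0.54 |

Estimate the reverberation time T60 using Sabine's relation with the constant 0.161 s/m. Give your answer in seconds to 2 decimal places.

0.70 seconds

Equivalent absorption area: A = 23.3·0.05 + 737.5·0.98 + 24.6·0.06 + 605.4·0.03 + 605.4·0.54 = 1070.469 m^2.
V = 32.2·18.8·7.7 = 4661.272 m³.
T = 0.161 V/A = 0.161·4661.272/1070.469 = 0.70 s.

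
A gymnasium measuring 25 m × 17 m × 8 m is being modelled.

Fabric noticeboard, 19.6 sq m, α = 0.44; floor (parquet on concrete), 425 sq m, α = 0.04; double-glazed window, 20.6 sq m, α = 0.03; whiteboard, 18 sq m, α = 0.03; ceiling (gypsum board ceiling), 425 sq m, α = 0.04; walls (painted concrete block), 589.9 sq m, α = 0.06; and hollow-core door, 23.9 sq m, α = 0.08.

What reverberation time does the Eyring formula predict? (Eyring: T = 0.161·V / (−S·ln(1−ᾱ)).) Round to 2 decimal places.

S = Σ Sᵢ = 1522.0 sq m.
Absorption A = 19.6×0.44 + 425×0.04 + 20.6×0.03 + 18×0.03 + 425×0.04 + 589.9×0.06 + 23.9×0.08 = 81.088 sabins.
ᾱ = 81.088 / 1522.0 = 0.0533.
−S·ln(1−ᾱ) = −1522.0 × ln(1 − 0.0533) = 83.365.
V = 25 × 17 × 8 = 3400 m³.
T = 0.161·V/[−S·ln(1−ᾱ)] = 0.161·3400/83.365 = 6.57 s.

6.57 sec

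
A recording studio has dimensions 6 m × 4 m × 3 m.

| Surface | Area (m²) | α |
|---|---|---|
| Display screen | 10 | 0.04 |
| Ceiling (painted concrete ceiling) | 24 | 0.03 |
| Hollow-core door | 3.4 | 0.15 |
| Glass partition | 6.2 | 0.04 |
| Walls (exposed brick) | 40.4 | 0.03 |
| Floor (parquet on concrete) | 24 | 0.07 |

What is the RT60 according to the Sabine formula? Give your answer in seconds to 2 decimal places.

2.43 seconds

Equivalent absorption area: A = 10*0.04 + 24*0.03 + 3.4*0.15 + 6.2*0.04 + 40.4*0.03 + 24*0.07 = 4.770 m².
V = 6·4·3 = 72 m³.
Sabine: RT60 = 0.161 × 72 / 4.770 = 2.43 s.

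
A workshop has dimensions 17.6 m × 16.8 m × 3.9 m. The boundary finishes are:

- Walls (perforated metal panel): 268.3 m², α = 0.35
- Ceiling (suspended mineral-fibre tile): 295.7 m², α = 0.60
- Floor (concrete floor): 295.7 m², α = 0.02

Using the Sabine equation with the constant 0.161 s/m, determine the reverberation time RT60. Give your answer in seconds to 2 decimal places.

Total absorption A = 268.3·0.35 + 295.7·0.60 + 295.7·0.02
  = 93.905 + 177.420 + 5.914 = 277.239 m² sabins.
Volume V = 17.6 × 16.8 × 3.9 = 1153.152 m³.
Sabine: RT60 = 0.161 × 1153.152 / 277.239 = 0.67 s.

0.67 seconds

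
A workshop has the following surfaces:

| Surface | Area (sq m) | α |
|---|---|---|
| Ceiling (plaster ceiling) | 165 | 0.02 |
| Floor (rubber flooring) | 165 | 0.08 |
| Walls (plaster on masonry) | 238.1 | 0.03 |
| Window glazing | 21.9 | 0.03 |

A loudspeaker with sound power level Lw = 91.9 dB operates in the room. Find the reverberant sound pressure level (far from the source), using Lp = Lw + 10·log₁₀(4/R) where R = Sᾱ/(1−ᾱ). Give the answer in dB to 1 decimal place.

Σ(Sᵢαᵢ) = 165·0.02 + 165·0.08 + 238.1·0.03 + 21.9·0.03 = 24.300; total area S = 590.0 sq m.
ᾱ = 0.0412, so room constant R = A/(1−ᾱ) = 25.344 sq m.
Lp = Lw + 10 log₁₀(4/R) = 91.9 -8.02 = 83.9 dB.

83.9 dB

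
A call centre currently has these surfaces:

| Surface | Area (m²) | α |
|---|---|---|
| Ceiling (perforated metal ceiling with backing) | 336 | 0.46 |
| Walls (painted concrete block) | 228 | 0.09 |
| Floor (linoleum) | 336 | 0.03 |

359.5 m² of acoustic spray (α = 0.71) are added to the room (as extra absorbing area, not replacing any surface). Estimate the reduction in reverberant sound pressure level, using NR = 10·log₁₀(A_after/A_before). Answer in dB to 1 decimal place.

3.8 dB

Total absorption A_before = 336*0.46 + 228*0.09 + 336*0.03
  = 154.560 + 20.520 + 10.080 = 185.160 m² sabins.
Treatment contributes 359.5·0.71 = 255.245 sabins.
A_after = 185.160 + 255.245 = 440.405 sabins.
Reduction = 10 log₁₀(A_after/A_before) = 10 log₁₀(2.3785) = 3.8 dB.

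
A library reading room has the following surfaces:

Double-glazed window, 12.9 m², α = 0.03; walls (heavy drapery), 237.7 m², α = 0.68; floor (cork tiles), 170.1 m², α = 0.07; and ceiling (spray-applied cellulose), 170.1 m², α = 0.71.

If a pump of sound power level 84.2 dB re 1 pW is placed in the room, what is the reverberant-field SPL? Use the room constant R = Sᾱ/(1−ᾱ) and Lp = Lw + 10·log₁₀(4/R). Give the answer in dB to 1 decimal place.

62.5 dB

A = 294.701 sabins; S = 590.8 m².
ᾱ = 294.701/590.8 = 0.4988; R = Sᾱ/(1−ᾱ) = 294.701/(1−0.4988) = 587.991 m².
Lp = Lw + 10 log₁₀(4/R) = 84.2 -21.67 = 62.5 dB.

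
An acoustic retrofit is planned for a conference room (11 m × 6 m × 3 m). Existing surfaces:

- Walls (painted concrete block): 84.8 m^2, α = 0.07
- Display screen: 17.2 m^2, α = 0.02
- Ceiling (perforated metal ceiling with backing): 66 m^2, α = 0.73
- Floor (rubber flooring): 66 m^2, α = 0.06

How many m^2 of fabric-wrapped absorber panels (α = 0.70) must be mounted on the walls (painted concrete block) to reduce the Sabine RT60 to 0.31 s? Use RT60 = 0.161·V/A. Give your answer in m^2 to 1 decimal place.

Summing Sᵢαᵢ: 5.936 + 0.344 + 48.180 + 3.960 → A₁ = 58.420 sabins.
V = 198 m³. Target absorption A₂ = 0.161 × 198 / 0.31 = 102.832 sabins.
Absorption to add: 102.832 − 58.420 = 44.412 sabins.
Each m^2 of panel replacing the walls (painted concrete block) adds (0.70 − 0.07) = 0.63 sabins.
Area = ΔA/Δα = 44.412/0.63 = 70.5 m^2.

70.5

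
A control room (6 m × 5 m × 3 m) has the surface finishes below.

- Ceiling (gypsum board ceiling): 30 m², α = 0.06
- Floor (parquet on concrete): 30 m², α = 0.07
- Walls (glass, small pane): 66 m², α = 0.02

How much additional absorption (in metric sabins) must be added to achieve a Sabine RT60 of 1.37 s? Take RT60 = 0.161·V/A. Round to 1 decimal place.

Summing Sᵢαᵢ: 1.800 + 2.100 + 1.320 → A₁ = 5.220 sabins.
For T = 1.37 s, need A₂ = 0.161·V/T = 0.161·90/1.37 = 10.577 sabins.
Additional absorption ΔA = 10.577 − 5.220 = 5.4 sabins.

5.4 sabins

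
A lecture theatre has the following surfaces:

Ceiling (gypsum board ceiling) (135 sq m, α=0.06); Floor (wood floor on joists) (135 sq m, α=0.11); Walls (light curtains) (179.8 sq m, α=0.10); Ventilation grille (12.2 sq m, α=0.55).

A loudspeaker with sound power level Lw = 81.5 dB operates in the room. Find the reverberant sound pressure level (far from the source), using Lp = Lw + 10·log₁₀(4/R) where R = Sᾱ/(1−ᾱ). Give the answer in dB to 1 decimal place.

70.3 dB

Σ(Sᵢαᵢ) = 135·0.06 + 135·0.11 + 179.8·0.10 + 12.2·0.55 = 47.640; total area S = 462.0 sq m.
ᾱ = 47.640/462.0 = 0.1031; R = Sᾱ/(1−ᾱ) = 47.640/(1−0.1031) = 53.116 sq m.
Lp = 81.5 + 10·log₁₀(4/53.116) = 81.5 + (-11.23) = 70.3 dB.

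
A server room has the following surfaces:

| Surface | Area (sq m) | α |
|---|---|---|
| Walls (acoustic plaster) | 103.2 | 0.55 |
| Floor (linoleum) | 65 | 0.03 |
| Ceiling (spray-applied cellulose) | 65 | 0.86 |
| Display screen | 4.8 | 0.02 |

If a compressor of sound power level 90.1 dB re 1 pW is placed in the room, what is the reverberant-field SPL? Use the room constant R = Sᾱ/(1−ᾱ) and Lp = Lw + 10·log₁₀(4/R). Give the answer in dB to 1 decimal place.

72.7 dB

A = 114.706 sabins; S = 238.0 sq m.
ᾱ = 114.706/238.0 = 0.4820; R = Sᾱ/(1−ᾱ) = 114.706/(1−0.4820) = 221.440 sq m.
Lp = Lw + 10 log₁₀(4/R) = 90.1 -17.43 = 72.7 dB.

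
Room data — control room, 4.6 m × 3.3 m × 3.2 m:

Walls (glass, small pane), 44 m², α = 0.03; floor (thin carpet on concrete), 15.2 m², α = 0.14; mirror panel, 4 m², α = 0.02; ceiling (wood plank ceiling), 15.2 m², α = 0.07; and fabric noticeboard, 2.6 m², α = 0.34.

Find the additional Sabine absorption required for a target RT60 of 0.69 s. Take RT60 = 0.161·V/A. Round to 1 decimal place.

Summing Sᵢαᵢ: 1.320 + 2.128 + 0.080 + 1.064 + 0.884 → A₁ = 5.476 sabins.
For T = 0.69 s, need A₂ = 0.161·V/T = 0.161·48.576/0.69 = 11.334 sabins.
Additional absorption ΔA = 11.334 − 5.476 = 5.9 sabins.

5.9 sabins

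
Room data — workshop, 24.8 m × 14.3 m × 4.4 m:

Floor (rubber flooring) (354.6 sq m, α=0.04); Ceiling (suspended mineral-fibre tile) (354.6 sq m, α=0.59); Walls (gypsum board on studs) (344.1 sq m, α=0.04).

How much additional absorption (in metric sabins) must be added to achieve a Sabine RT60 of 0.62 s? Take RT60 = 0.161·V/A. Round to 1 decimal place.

Summing Sᵢαᵢ: 14.184 + 209.214 + 13.764 → A₁ = 237.162 sabins.
V = 1560.416 m³. Required absorption A₂ = 0.161 × 1560.416 / 0.62 = 405.205 sabins.
ΔA = A₂ − A₁ = 405.205 − 237.162 = 168.0 sabins.

168.0 sabins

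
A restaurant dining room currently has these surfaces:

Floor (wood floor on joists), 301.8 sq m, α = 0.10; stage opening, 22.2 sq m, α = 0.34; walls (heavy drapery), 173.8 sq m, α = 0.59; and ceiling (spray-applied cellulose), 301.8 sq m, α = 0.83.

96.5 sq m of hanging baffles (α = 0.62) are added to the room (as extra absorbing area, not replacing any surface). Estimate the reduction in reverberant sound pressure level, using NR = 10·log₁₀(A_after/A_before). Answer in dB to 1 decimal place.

0.6 dB

Summing Sᵢαᵢ: 30.180 + 7.548 + 102.542 + 250.494 → A_before = 390.764 sabins.
Treatment contributes 96.5·0.62 = 59.830 sabins.
A_after = 390.764 + 59.830 = 450.594 sabins.
Reduction = 10 log₁₀(A_after/A_before) = 10 log₁₀(1.1531) = 0.6 dB.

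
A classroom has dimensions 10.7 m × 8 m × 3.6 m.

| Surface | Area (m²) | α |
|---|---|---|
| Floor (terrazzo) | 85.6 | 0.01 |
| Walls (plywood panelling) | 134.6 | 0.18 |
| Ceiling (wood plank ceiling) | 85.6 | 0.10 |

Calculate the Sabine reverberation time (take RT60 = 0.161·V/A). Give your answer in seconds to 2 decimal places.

1.47 s

Summing Sᵢαᵢ: 0.856 + 24.228 + 8.560 → A = 33.644 sabins.
Room volume: 308.16 m³.
T = 0.161 V/A = 0.161·308.16/33.644 = 1.47 s.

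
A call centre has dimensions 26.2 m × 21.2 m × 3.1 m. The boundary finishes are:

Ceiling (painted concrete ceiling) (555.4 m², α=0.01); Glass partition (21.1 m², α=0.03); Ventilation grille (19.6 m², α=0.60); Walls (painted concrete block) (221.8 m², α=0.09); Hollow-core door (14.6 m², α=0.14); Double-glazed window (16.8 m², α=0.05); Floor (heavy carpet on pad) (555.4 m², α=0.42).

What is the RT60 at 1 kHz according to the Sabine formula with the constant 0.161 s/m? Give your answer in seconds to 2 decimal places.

1.01 s

A = Σ Sᵢαᵢ = 555.4*0.01 + 21.1*0.03 + 19.6*0.60 + 221.8*0.09 + 14.6*0.14 + 16.8*0.05 + 555.4*0.42 = 274.061 sabins.
Room volume: 1721.864 m³.
RT60 = 0.161 · V / A = 0.161 × 1721.864 / 274.061 = 1.01 s.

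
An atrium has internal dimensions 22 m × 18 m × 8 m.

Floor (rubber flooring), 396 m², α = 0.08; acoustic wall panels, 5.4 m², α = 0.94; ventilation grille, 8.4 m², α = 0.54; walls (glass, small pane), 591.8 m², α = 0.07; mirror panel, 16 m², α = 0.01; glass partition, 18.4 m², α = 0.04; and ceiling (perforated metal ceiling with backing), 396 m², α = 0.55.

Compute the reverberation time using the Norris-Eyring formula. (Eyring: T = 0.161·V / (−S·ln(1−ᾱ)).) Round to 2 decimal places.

S = Σ Sᵢ = 1432.0 m².
Absorption A = 396·0.08 + 5.4·0.94 + 8.4·0.54 + 591.8·0.07 + 16·0.01 + 18.4·0.04 + 396·0.55 = 301.414 sabins.
Mean coefficient ᾱ = A/S = 0.2105.
−S·ln(1−ᾱ) = −1432.0 × ln(1 − 0.2105) = 338.461.
V = 22 × 18 × 8 = 3168 m³.
RT60 = 0.161 × 3168 / 338.461 = 1.51 s.

1.51 s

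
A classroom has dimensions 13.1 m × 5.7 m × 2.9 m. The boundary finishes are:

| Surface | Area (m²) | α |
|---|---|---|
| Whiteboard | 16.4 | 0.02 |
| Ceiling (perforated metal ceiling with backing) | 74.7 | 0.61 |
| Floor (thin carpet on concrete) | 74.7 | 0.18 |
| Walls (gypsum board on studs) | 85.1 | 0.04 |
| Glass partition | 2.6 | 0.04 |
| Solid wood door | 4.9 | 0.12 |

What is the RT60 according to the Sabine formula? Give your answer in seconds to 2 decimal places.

0.55 s

Equivalent absorption area: A = 16.4*0.02 + 74.7*0.61 + 74.7*0.18 + 85.1*0.04 + 2.6*0.04 + 4.9*0.12 = 63.437 m².
Volume V = 13.1 × 5.7 × 2.9 = 216.543 m³.
T = 0.161 V/A = 0.161·216.543/63.437 = 0.55 s.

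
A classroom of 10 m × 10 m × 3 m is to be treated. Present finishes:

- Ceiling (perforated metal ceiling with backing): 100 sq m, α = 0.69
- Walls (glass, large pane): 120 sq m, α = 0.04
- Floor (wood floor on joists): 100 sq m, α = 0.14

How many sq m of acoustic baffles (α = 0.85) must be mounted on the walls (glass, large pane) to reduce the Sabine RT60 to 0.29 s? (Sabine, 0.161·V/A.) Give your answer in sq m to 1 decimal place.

97.2

A₁ = Σ Sᵢαᵢ = 100*0.69 + 120*0.04 + 100*0.14 = 87.800 sabins.
V = 300 m³. Target absorption A₂ = 0.161 × 300 / 0.29 = 166.552 sabins.
Absorption to add: 166.552 − 87.800 = 78.752 sabins.
Net gain per sq m: Δα = 0.85 − 0.04 = 0.81.
Area = ΔA/Δα = 78.752/0.81 = 97.2 sq m.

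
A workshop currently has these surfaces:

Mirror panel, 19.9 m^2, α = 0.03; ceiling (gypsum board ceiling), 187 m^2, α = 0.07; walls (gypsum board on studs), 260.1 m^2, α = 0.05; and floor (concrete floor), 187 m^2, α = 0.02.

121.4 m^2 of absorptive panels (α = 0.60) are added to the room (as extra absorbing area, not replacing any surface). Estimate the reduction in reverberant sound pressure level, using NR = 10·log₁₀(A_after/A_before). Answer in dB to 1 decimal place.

Summing Sᵢαᵢ: 0.597 + 13.090 + 13.005 + 3.740 → A_before = 30.432 sabins.
Treatment contributes 121.4·0.60 = 72.840 sabins.
New total A_after = 103.272 sabins.
NR = 10·log₁₀(103.272/30.432) = 5.3 dB.

5.3 dB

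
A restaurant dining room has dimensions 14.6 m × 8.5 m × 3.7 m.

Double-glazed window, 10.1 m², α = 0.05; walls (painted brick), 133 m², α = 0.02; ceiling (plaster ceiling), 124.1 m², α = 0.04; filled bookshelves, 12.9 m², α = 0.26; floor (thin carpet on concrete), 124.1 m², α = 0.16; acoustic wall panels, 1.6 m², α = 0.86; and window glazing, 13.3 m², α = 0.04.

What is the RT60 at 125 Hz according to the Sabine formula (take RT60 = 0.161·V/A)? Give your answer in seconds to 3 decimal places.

2.224 seconds

Equivalent absorption area: A = 10.1*0.05 + 133*0.02 + 124.1*0.04 + 12.9*0.26 + 124.1*0.16 + 1.6*0.86 + 13.3*0.04 = 33.247 m².
Room volume: 459.17 m³.
Sabine: RT60 = 0.161 × 459.17 / 33.247 = 2.224 s.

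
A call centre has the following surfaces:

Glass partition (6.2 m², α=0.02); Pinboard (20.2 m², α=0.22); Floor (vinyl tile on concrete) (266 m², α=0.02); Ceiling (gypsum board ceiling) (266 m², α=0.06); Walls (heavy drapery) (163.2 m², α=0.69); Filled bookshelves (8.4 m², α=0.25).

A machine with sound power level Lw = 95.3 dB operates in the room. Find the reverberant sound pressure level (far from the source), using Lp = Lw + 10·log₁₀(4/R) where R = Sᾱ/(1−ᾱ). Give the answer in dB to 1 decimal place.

Σ(Sᵢαᵢ) = 6.2·0.02 + 20.2·0.22 + 266·0.02 + 266·0.06 + 163.2·0.69 + 8.4·0.25 = 140.556; total area S = 730.0 m².
ᾱ = 140.556/730.0 = 0.1925; R = Sᾱ/(1−ᾱ) = 140.556/(1−0.1925) = 174.063 m².
Lp = Lw + 10 log₁₀(4/R) = 95.3 -16.39 = 78.9 dB.

78.9 dB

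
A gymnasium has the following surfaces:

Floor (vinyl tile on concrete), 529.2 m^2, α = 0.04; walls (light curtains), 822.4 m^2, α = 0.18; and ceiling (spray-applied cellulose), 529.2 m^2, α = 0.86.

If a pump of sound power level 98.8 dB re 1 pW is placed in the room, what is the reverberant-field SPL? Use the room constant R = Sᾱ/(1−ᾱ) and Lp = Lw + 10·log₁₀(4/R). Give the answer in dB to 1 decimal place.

75.1 dB

A = 624.312 sabins; S = 1880.8 m^2.
ᾱ = 624.312/1880.8 = 0.3319; R = Sᾱ/(1−ᾱ) = 624.312/(1−0.3319) = 934.459 m^2.
Lp = Lw + 10 log₁₀(4/R) = 98.8 -23.69 = 75.1 dB.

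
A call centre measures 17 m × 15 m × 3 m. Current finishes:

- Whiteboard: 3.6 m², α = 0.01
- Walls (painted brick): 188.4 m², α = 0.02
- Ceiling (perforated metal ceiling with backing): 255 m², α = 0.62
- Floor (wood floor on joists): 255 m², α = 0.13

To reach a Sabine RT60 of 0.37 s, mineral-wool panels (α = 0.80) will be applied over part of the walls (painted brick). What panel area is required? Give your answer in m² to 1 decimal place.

176.7

Total absorption A₁ = 3.6*0.01 + 188.4*0.02 + 255*0.62 + 255*0.13
  = 0.036 + 3.768 + 158.100 + 33.150 = 195.054 m² sabins.
Required A₂ = 0.161·765/0.37 = 332.878 sabins.
Absorption to add: 332.878 − 195.054 = 137.824 sabins.
Each m² of panel replacing the walls (painted brick) adds (0.80 − 0.02) = 0.78 sabins.
Area = ΔA/Δα = 137.824/0.78 = 176.7 m².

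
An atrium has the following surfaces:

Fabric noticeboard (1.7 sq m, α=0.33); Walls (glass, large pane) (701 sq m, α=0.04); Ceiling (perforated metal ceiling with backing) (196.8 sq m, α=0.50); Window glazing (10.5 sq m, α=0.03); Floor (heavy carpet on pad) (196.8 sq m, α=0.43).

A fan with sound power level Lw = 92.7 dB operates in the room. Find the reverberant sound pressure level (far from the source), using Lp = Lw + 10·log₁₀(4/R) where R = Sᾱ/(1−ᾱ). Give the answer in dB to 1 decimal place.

74.5 dB

A = 211.940 sabins; S = 1106.8 sq m.
ᾱ = 0.1915, so room constant R = A/(1−ᾱ) = 262.140 sq m.
Lp = 92.7 + 10·log₁₀(4/262.140) = 92.7 + (-18.16) = 74.5 dB.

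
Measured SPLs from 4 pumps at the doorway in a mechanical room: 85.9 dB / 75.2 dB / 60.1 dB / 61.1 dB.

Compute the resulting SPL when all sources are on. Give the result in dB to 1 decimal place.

Σ 10^(Lᵢ/10) = 4.245e+08.
L_total = 10·log₁₀(4.245e+08) = 86.3 dB.

86.3 dB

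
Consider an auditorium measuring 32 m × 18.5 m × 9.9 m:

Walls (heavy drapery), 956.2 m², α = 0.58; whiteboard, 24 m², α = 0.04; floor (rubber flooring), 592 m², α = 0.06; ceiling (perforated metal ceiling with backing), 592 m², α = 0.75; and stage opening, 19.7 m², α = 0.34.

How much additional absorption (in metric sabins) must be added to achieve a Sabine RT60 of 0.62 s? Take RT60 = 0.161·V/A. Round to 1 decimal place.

Summing Sᵢαᵢ: 554.596 + 0.960 + 35.520 + 444.000 + 6.698 → A₁ = 1041.774 sabins.
V = 5860.8 m³. Required absorption A₂ = 0.161 × 5860.8 / 0.62 = 1521.917 sabins.
Shortfall: 1521.917 − 1041.774 = 480.1 sabins.

480.1 sabins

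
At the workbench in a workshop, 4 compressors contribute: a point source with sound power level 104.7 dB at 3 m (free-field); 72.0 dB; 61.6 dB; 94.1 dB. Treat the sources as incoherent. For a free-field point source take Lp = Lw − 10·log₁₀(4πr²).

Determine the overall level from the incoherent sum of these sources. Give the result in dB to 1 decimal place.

Source at 3 m: Lp = 104.7 − 10·log₁₀(4π·3²) = 104.7 − 10·log₁₀(113.097) = 84.2 dB.
Converting to relative power and adding: 10^(84.2/10) + 10^(72.0/10) + 10^(61.6/10) + 10^(94.1/10) = 2.851e+09.
Combined level = 10 log₁₀(2.851e+09) = 94.5 dB.

94.5 dB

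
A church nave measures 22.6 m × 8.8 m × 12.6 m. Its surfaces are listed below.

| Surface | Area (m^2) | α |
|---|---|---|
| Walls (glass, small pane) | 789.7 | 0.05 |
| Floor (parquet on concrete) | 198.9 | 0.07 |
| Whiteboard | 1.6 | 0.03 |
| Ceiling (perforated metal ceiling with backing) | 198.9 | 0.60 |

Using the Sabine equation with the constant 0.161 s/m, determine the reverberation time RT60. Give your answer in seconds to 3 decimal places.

A = Σ Sᵢαᵢ = 789.7·0.05 + 198.9·0.07 + 1.6·0.03 + 198.9·0.60 = 172.796 sabins.
Room volume: 2505.888 m³.
Sabine: RT60 = 0.161 × 2505.888 / 172.796 = 2.335 s.

2.335 sec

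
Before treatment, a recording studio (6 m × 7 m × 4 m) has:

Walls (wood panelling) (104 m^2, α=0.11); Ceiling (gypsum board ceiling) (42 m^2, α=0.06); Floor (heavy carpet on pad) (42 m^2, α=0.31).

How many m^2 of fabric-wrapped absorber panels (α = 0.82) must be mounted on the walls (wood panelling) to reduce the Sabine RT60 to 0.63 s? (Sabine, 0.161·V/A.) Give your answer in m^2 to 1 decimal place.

A₁ = Σ Sᵢαᵢ = 104×0.11 + 42×0.06 + 42×0.31 = 26.980 sabins.
Required A₂ = 0.161·168/0.63 = 42.933 sabins.
Absorption to add: 42.933 − 26.980 = 15.953 sabins.
Each m^2 of panel replacing the walls (wood panelling) adds (0.82 − 0.11) = 0.71 sabins.
Panel area = 15.953 / 0.71 = 22.5 m^2.

22.5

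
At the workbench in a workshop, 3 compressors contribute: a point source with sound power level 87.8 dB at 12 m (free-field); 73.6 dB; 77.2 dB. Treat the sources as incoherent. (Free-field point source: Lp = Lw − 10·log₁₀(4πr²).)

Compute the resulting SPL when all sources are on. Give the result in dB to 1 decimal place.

Source at 12 m: Lp = 87.8 − 10·log₁₀(4π·12²) = 87.8 − 10·log₁₀(1809.557) = 55.2 dB.
Σ 10^(Lᵢ/10) = 7.572e+07.
Combined level = 10 log₁₀(7.572e+07) = 78.8 dB.

78.8 dB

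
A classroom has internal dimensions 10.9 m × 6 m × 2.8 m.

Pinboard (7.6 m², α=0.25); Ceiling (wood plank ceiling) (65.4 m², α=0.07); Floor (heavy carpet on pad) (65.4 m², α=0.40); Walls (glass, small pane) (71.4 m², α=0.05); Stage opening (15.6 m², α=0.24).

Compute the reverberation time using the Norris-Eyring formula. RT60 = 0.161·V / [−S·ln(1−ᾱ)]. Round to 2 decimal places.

0.67 s

Total surface area S = 7.6 + 65.4 + 65.4 + 71.4 + 15.6 = 225.4 m².
Absorption A = 7.6×0.25 + 65.4×0.07 + 65.4×0.40 + 71.4×0.05 + 15.6×0.24 = 39.952 sabins.
Mean coefficient ᾱ = A/S = 0.1772.
Eyring denominator: −S ln(1−ᾱ) = 43.962.
V = 10.9 × 6 × 2.8 = 183.12 m³.
T = 0.161·V/[−S·ln(1−ᾱ)] = 0.161·183.12/43.962 = 0.67 s.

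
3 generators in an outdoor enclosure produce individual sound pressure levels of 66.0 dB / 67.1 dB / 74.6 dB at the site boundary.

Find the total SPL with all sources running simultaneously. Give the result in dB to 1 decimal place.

Converting to relative power and adding: 10^(66.0/10) + 10^(67.1/10) + 10^(74.6/10) = 3.795e+07.
Back to dB: 10·log₁₀ Σ = 75.8 dB.

75.8 dB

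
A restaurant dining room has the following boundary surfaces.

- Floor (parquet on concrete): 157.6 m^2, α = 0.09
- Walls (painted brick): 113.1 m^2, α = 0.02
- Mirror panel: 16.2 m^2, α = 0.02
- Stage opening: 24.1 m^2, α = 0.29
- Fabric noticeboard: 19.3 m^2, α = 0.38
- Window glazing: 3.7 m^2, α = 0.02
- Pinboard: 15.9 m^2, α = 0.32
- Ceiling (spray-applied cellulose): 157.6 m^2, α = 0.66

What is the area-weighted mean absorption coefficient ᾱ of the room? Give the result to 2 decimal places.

0.28

S = Σ Sᵢ = 157.6 + 113.1 + 16.2 + 24.1 + 19.3 + 3.7 + 15.9 + 157.6 = 507.5 m^2.
A = 157.6*0.09 + 113.1*0.02 + 16.2*0.02 + 24.1*0.29 + 19.3*0.38 + 3.7*0.02 + 15.9*0.32 + 157.6*0.66 = 140.271 sabins.
ᾱ = 140.271 / 507.5 = 0.28.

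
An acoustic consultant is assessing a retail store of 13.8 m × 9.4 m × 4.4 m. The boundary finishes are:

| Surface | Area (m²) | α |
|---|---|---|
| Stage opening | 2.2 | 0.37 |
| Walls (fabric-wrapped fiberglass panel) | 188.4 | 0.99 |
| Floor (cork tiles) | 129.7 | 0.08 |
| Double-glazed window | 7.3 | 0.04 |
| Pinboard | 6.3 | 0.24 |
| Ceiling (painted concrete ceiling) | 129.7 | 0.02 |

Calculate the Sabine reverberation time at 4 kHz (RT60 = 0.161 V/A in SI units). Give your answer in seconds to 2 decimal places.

0.45 s

Summing Sᵢαᵢ: 0.814 + 186.516 + 10.376 + 0.292 + 1.512 + 2.594 → A = 202.104 sabins.
Room volume: 570.768 m³.
Sabine: RT60 = 0.161 × 570.768 / 202.104 = 0.45 s.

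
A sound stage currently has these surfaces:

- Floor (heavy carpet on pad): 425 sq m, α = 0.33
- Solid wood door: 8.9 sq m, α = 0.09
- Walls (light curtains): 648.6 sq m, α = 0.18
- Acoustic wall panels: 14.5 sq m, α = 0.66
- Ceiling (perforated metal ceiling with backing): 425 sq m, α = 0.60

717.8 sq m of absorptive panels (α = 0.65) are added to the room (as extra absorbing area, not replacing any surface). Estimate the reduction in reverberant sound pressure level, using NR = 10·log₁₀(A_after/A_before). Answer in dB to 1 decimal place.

2.8 dB

Equivalent absorption area: A_before = 425·0.33 + 8.9·0.09 + 648.6·0.18 + 14.5·0.66 + 425·0.60 = 522.369 sq m.
Added absorption = 717.8 × 0.65 = 466.570 sabins.
A_after = 522.369 + 466.570 = 988.939 sabins.
Reduction = 10 log₁₀(A_after/A_before) = 10 log₁₀(1.8932) = 2.8 dB.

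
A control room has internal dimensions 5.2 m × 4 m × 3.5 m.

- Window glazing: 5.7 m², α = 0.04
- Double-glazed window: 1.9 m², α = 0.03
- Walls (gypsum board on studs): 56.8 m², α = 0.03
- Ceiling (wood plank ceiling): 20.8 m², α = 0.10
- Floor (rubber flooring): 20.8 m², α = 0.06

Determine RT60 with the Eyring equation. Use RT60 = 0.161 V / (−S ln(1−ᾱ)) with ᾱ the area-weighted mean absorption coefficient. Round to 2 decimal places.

Total surface area S = 5.7 + 1.9 + 56.8 + 20.8 + 20.8 = 106.0 m².
Absorption A = 5.7×0.04 + 1.9×0.03 + 56.8×0.03 + 20.8×0.10 + 20.8×0.06 = 5.317 sabins.
Mean coefficient ᾱ = A/S = 0.0502.
Eyring denominator: −S ln(1−ᾱ) = 5.459.
V = 5.2 × 4 × 3.5 = 72.8 m³.
RT60 = 0.161 × 72.8 / 5.459 = 2.15 s.

2.15 s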